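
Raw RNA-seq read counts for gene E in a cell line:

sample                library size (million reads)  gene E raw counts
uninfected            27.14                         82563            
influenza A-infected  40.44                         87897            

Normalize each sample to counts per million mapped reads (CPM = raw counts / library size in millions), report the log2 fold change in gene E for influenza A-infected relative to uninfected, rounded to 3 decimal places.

-0.485

CPM(uninfected) = 82563 / 27.14 = 3042.1150
CPM(influenza A-infected) = 87897 / 40.44 = 2173.5163
Fold change = 2173.5163 / 3042.1150 = 0.71448
log2(0.71448) = -0.4850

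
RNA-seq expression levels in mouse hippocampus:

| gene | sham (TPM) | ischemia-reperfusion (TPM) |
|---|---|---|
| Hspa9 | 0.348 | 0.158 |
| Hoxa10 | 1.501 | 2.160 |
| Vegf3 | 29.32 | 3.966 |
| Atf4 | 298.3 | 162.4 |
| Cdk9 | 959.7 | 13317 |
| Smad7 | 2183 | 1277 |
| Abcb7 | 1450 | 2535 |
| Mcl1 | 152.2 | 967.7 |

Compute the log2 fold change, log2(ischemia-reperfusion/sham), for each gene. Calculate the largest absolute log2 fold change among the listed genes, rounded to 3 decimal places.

3.795

log2(0.158/0.348) = -1.139  (Hspa9)
log2(2.160/1.501) = 0.525  (Hoxa10)
log2(3.966/29.32) = -2.886  (Vegf3)
log2(162.4/298.3) = -0.877  (Atf4)
log2(13317/959.7) = 3.795  (Cdk9)
log2(1277/2183) = -0.774  (Smad7)
log2(2535/1450) = 0.806  (Abcb7)
log2(967.7/152.2) = 2.669  (Mcl1)
The largest magnitude belongs to Cdk9.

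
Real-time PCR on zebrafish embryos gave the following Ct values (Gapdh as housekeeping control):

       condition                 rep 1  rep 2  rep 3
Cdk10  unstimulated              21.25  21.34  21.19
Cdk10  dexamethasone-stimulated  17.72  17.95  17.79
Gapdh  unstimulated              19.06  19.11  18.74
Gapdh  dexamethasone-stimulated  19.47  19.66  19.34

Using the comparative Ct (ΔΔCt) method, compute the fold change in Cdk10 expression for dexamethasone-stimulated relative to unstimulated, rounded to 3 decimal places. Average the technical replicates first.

15.562

Mean Ct: Cdk10 unstimulated 21.260; Cdk10 dexamethasone-stimulated 17.820; Gapdh unstimulated 18.970; Gapdh dexamethasone-stimulated 19.490
ΔCt(unstimulated) = 21.260 − 18.970 = 2.290
ΔCt(dexamethasone-stimulated) = 17.820 − 19.490 = -1.670
ΔΔCt = -1.670 − 2.290 = -3.960
Fold change = 2^(−(-3.960)) = 2^3.960 = 15.5625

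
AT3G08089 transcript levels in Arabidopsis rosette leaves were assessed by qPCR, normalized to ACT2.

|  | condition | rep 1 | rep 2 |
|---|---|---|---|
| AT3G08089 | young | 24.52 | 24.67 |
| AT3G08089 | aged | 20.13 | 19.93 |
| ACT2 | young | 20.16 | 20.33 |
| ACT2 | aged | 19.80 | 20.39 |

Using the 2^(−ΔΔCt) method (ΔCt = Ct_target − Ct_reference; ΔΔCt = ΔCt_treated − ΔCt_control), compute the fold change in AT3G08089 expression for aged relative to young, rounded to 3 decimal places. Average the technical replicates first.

Mean Ct: AT3G08089 young 24.595; AT3G08089 aged 20.030; ACT2 young 20.245; ACT2 aged 20.095
ΔCt(young) = 24.595 − 20.245 = 4.350
ΔCt(aged) = 20.030 − 20.095 = -0.065
ΔΔCt = -0.065 − 4.350 = -4.415
Fold change = 2^(−(-4.415)) = 2^4.415 = 21.3328

21.333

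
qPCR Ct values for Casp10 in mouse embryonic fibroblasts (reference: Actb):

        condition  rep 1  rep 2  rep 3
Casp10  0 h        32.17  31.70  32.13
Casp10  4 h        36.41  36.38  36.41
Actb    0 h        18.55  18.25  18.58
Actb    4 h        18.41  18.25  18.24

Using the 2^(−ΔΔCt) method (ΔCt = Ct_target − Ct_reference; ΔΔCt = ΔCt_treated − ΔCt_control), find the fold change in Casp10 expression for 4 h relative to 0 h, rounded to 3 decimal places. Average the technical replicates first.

Mean Ct: Casp10 0 h 32.000; Casp10 4 h 36.400; Actb 0 h 18.460; Actb 4 h 18.300
ΔCt(0 h) = 32.000 − 18.460 = 13.540
ΔCt(4 h) = 36.400 − 18.300 = 18.100
ΔΔCt = 18.100 − 13.540 = 4.560
Fold change = 2^(−4.560) = 0.0424

0.042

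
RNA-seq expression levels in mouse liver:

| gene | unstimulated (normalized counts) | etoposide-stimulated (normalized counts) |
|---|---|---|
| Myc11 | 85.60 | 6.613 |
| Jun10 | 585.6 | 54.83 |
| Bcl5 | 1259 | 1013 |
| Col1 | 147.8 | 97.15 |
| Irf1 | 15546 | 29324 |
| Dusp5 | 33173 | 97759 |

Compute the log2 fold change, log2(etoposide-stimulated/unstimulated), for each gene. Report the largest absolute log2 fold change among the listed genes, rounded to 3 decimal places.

3.694

log2(6.613/85.60) = -3.694  (Myc11)
log2(54.83/585.6) = -3.417  (Jun10)
log2(1013/1259) = -0.314  (Bcl5)
log2(97.15/147.8) = -0.605  (Col1)
log2(29324/15546) = 0.916  (Irf1)
log2(97759/33173) = 1.559  (Dusp5)
The largest magnitude belongs to Myc11.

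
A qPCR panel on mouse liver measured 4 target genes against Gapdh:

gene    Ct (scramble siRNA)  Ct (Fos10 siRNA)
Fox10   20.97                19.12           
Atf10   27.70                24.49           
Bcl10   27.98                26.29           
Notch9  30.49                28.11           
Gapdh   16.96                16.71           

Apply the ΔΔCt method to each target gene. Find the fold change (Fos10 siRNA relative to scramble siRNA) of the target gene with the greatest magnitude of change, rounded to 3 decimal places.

7.781

Fox10: ΔΔCt = (19.12−16.71) − (20.97−16.96) = 2.41 − 4.01 = -1.60; fold change = 2^1.60 = 3.031
Atf10: ΔΔCt = (24.49−16.71) − (27.70−16.96) = 7.78 − 10.74 = -2.96; fold change = 2^2.96 = 7.781
Bcl10: ΔΔCt = (26.29−16.71) − (27.98−16.96) = 9.58 − 11.02 = -1.44; fold change = 2^1.44 = 2.713
Notch9: ΔΔCt = (28.11−16.71) − (30.49−16.96) = 11.40 − 13.53 = -2.13; fold change = 2^2.13 = 4.377
Atf10 has the largest |ΔΔCt| = 2.96.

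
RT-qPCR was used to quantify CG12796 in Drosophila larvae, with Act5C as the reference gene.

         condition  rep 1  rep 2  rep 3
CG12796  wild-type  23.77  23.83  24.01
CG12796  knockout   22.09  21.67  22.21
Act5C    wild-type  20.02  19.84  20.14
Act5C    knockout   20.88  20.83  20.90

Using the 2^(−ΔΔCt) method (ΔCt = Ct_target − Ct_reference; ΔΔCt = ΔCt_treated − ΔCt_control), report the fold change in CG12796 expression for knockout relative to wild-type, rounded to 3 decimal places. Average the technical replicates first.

6.727

Mean Ct: CG12796 wild-type 23.870; CG12796 knockout 21.990; Act5C wild-type 20.000; Act5C knockout 20.870
ΔCt(wild-type) = 23.870 − 20.000 = 3.870
ΔCt(knockout) = 21.990 − 20.870 = 1.120
ΔΔCt = 1.120 − 3.870 = -2.750
Fold change = 2^(−(-2.750)) = 2^2.750 = 6.7272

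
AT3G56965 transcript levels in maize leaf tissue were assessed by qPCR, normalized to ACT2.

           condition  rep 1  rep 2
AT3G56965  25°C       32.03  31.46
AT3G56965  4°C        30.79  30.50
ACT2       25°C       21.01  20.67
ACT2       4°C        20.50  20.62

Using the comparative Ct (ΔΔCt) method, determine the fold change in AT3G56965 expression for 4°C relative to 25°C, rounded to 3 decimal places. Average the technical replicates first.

1.765

Mean Ct: AT3G56965 25°C 31.745; AT3G56965 4°C 30.645; ACT2 25°C 20.840; ACT2 4°C 20.560
ΔCt(25°C) = 31.745 − 20.840 = 10.905
ΔCt(4°C) = 30.645 − 20.560 = 10.085
ΔΔCt = 10.085 − 10.905 = -0.820
Fold change = 2^(−(-0.820)) = 2^0.820 = 1.7654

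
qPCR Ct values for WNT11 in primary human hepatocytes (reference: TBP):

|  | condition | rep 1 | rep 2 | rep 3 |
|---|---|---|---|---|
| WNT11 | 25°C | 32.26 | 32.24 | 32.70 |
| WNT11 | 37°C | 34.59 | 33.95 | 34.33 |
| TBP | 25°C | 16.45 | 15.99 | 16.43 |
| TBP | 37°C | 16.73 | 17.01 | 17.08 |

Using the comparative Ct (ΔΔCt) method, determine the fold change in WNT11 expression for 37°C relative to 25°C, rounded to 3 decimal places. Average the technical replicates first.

Mean Ct: WNT11 25°C 32.400; WNT11 37°C 34.290; TBP 25°C 16.290; TBP 37°C 16.940
ΔCt(25°C) = 32.400 − 16.290 = 16.110
ΔCt(37°C) = 34.290 − 16.940 = 17.350
ΔΔCt = 17.350 − 16.110 = 1.240
Fold change = 2^(−1.240) = 0.4234

0.423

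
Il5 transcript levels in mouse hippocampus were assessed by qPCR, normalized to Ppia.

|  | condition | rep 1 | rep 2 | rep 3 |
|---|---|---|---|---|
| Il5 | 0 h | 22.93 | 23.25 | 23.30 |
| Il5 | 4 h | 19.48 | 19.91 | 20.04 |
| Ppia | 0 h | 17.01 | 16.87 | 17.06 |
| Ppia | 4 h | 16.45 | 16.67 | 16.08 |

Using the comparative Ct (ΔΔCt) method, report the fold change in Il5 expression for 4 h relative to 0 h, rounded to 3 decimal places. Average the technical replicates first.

6.821

Mean Ct: Il5 0 h 23.160; Il5 4 h 19.810; Ppia 0 h 16.980; Ppia 4 h 16.400
ΔCt(0 h) = 23.160 − 16.980 = 6.180
ΔCt(4 h) = 19.810 − 16.400 = 3.410
ΔΔCt = 3.410 − 6.180 = -2.770
Fold change = 2^(−(-2.770)) = 2^2.770 = 6.8211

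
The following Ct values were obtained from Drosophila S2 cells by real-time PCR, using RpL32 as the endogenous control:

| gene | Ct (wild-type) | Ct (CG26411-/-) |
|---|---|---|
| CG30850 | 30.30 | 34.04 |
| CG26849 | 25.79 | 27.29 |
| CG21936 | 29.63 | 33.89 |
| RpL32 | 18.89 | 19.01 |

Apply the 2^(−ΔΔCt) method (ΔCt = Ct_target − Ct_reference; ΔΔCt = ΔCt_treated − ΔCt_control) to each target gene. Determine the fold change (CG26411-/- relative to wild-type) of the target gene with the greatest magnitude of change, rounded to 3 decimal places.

0.057

CG30850: ΔΔCt = (34.04−19.01) − (30.30−18.89) = 15.03 − 11.41 = 3.62; fold change = 2^-3.62 = 0.081
CG26849: ΔΔCt = (27.29−19.01) − (25.79−18.89) = 8.28 − 6.90 = 1.38; fold change = 2^-1.38 = 0.384
CG21936: ΔΔCt = (33.89−19.01) − (29.63−18.89) = 14.88 − 10.74 = 4.14; fold change = 2^-4.14 = 0.057
CG21936 has the largest |ΔΔCt| = 4.14.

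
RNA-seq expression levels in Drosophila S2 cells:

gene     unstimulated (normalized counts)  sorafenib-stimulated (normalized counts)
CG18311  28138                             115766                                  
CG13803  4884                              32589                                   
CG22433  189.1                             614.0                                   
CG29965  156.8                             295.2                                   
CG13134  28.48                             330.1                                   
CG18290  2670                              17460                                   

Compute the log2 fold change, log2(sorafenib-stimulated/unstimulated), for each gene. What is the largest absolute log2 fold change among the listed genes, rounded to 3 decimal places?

log2(115766/28138) = 2.041  (CG18311)
log2(32589/4884) = 2.738  (CG13803)
log2(614.0/189.1) = 1.699  (CG22433)
log2(295.2/156.8) = 0.913  (CG29965)
log2(330.1/28.48) = 3.535  (CG13134)
log2(17460/2670) = 2.709  (CG18290)
The largest magnitude belongs to CG13134.

3.535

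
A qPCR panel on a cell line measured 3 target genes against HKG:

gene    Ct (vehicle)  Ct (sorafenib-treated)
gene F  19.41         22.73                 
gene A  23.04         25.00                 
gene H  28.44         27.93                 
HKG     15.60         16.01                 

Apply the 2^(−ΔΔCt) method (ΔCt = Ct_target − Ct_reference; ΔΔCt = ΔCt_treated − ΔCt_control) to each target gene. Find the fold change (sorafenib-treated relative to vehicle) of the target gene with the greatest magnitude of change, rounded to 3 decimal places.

0.133

gene F: ΔΔCt = (22.73−16.01) − (19.41−15.60) = 6.72 − 3.81 = 2.91; fold change = 2^-2.91 = 0.133
gene A: ΔΔCt = (25.00−16.01) − (23.04−15.60) = 8.99 − 7.44 = 1.55; fold change = 2^-1.55 = 0.342
gene H: ΔΔCt = (27.93−16.01) − (28.44−15.60) = 11.92 − 12.84 = -0.92; fold change = 2^0.92 = 1.892
gene F has the largest |ΔΔCt| = 2.91.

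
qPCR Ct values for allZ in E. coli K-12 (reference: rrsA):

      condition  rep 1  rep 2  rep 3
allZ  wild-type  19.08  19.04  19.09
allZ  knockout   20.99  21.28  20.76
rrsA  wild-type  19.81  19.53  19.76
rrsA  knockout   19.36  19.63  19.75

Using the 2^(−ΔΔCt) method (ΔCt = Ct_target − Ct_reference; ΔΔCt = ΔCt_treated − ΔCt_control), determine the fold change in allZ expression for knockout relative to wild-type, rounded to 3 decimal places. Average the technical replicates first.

0.240

Mean Ct: allZ wild-type 19.070; allZ knockout 21.010; rrsA wild-type 19.700; rrsA knockout 19.580
ΔCt(wild-type) = 19.070 − 19.700 = -0.630
ΔCt(knockout) = 21.010 − 19.580 = 1.430
ΔΔCt = 1.430 − (-0.630) = 2.060
Fold change = 2^(−2.060) = 0.2398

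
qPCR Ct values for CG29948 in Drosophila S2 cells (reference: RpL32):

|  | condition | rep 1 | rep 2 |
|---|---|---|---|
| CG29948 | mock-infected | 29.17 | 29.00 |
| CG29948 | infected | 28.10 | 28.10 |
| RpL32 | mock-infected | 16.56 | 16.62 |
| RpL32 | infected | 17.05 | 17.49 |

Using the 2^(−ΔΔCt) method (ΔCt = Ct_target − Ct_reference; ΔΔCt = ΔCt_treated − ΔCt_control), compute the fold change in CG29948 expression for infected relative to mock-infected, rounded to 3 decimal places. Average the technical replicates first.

3.171

Mean Ct: CG29948 mock-infected 29.085; CG29948 infected 28.100; RpL32 mock-infected 16.590; RpL32 infected 17.270
ΔCt(mock-infected) = 29.085 − 16.590 = 12.495
ΔCt(infected) = 28.100 − 17.270 = 10.830
ΔΔCt = 10.830 − 12.495 = -1.665
Fold change = 2^(−(-1.665)) = 2^1.665 = 3.1711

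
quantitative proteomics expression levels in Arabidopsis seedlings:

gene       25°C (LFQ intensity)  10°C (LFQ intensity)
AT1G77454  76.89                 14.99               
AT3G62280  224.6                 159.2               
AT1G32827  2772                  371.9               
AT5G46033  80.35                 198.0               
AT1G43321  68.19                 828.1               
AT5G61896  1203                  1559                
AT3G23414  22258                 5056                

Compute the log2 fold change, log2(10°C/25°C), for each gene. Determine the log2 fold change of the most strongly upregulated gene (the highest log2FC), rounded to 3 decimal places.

3.602

log2(14.99/76.89) = -2.359  (AT1G77454)
log2(159.2/224.6) = -0.497  (AT3G62280)
log2(371.9/2772) = -2.898  (AT1G32827)
log2(198.0/80.35) = 1.301  (AT5G46033)
log2(828.1/68.19) = 3.602  (AT1G43321)
log2(1559/1203) = 0.374  (AT5G61896)
log2(5056/22258) = -2.138  (AT3G23414)
AT1G43321 is most strongly upregulated.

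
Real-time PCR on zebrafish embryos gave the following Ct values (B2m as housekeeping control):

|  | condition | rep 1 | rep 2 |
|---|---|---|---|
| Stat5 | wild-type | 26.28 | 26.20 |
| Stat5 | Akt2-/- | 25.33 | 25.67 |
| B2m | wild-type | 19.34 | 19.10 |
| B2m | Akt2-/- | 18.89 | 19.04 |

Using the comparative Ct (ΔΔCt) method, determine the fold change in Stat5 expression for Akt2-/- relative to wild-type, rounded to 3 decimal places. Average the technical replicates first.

1.400

Mean Ct: Stat5 wild-type 26.240; Stat5 Akt2-/- 25.500; B2m wild-type 19.220; B2m Akt2-/- 18.965
ΔCt(wild-type) = 26.240 − 19.220 = 7.020
ΔCt(Akt2-/-) = 25.500 − 18.965 = 6.535
ΔΔCt = 6.535 − 7.020 = -0.485
Fold change = 2^(−(-0.485)) = 2^0.485 = 1.3996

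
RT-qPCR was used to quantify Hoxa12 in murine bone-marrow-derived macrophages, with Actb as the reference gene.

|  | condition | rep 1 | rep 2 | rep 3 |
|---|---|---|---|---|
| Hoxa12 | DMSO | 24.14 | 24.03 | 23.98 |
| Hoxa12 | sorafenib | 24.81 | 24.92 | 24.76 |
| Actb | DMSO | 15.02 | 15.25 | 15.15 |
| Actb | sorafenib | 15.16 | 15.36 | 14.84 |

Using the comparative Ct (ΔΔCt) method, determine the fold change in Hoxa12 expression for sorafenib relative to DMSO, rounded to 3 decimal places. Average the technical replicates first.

Mean Ct: Hoxa12 DMSO 24.050; Hoxa12 sorafenib 24.830; Actb DMSO 15.140; Actb sorafenib 15.120
ΔCt(DMSO) = 24.050 − 15.140 = 8.910
ΔCt(sorafenib) = 24.830 − 15.120 = 9.710
ΔΔCt = 9.710 − 8.910 = 0.800
Fold change = 2^(−0.800) = 0.5743

0.574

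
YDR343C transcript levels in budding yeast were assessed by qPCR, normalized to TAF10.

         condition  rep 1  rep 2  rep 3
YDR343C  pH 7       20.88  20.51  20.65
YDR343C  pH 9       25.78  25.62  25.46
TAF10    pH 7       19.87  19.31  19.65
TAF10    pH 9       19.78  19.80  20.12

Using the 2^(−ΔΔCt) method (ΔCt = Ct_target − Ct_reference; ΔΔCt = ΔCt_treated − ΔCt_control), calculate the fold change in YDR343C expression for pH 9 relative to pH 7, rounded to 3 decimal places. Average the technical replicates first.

Mean Ct: YDR343C pH 7 20.680; YDR343C pH 9 25.620; TAF10 pH 7 19.610; TAF10 pH 9 19.900
ΔCt(pH 7) = 20.680 − 19.610 = 1.070
ΔCt(pH 9) = 25.620 − 19.900 = 5.720
ΔΔCt = 5.720 − 1.070 = 4.650
Fold change = 2^(−4.650) = 0.0398

0.040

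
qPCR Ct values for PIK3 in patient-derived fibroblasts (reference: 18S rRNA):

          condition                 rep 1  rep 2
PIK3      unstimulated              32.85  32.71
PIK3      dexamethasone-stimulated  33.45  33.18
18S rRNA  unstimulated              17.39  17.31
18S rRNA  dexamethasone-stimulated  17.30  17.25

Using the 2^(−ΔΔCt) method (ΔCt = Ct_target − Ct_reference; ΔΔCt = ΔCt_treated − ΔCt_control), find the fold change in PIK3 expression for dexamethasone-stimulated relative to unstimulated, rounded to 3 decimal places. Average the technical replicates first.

Mean Ct: PIK3 unstimulated 32.780; PIK3 dexamethasone-stimulated 33.315; 18S rRNA unstimulated 17.350; 18S rRNA dexamethasone-stimulated 17.275
ΔCt(unstimulated) = 32.780 − 17.350 = 15.430
ΔCt(dexamethasone-stimulated) = 33.315 − 17.275 = 16.040
ΔΔCt = 16.040 − 15.430 = 0.610
Fold change = 2^(−0.610) = 0.6552

0.655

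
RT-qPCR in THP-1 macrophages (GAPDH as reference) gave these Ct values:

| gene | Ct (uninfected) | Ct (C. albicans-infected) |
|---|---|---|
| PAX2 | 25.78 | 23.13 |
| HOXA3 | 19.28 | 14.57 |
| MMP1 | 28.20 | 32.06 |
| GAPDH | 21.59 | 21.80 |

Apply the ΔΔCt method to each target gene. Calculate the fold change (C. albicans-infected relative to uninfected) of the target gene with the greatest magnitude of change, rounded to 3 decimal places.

30.274

PAX2: ΔΔCt = (23.13−21.80) − (25.78−21.59) = 1.33 − 4.19 = -2.86; fold change = 2^2.86 = 7.260
HOXA3: ΔΔCt = (14.57−21.80) − (19.28−21.59) = -7.23 − (-2.31) = -4.92; fold change = 2^4.92 = 30.274
MMP1: ΔΔCt = (32.06−21.80) − (28.20−21.59) = 10.26 − 6.61 = 3.65; fold change = 2^-3.65 = 0.080
HOXA3 has the largest |ΔΔCt| = 4.92.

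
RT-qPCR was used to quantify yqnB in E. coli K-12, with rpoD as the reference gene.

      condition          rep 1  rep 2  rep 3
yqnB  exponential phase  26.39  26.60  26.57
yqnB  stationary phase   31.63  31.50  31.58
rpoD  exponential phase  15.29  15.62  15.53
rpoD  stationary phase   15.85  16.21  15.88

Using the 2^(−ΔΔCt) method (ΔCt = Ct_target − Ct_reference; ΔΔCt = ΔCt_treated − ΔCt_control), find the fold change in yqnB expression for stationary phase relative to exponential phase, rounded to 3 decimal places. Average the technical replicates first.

Mean Ct: yqnB exponential phase 26.520; yqnB stationary phase 31.570; rpoD exponential phase 15.480; rpoD stationary phase 15.980
ΔCt(exponential phase) = 26.520 − 15.480 = 11.040
ΔCt(stationary phase) = 31.570 − 15.980 = 15.590
ΔΔCt = 15.590 − 11.040 = 4.550
Fold change = 2^(−4.550) = 0.0427

0.043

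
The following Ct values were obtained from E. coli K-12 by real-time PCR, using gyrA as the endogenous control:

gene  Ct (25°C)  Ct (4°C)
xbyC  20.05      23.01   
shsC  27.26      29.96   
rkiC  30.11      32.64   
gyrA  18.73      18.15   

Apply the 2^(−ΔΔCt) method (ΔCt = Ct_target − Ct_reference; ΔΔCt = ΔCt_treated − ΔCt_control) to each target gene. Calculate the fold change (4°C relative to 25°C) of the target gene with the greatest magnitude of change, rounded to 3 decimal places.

xbyC: ΔΔCt = (23.01−18.15) − (20.05−18.73) = 4.86 − 1.32 = 3.54; fold change = 2^-3.54 = 0.086
shsC: ΔΔCt = (29.96−18.15) − (27.26−18.73) = 11.81 − 8.53 = 3.28; fold change = 2^-3.28 = 0.103
rkiC: ΔΔCt = (32.64−18.15) − (30.11−18.73) = 14.49 − 11.38 = 3.11; fold change = 2^-3.11 = 0.116
xbyC has the largest |ΔΔCt| = 3.54.

0.086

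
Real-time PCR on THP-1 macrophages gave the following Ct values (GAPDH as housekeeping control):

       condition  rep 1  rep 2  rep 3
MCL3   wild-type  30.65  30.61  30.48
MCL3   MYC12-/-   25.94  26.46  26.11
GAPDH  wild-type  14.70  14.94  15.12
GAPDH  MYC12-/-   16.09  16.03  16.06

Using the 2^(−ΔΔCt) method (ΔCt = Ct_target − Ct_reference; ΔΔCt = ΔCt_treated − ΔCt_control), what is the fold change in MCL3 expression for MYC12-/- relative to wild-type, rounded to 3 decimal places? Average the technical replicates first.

Mean Ct: MCL3 wild-type 30.580; MCL3 MYC12-/- 26.170; GAPDH wild-type 14.920; GAPDH MYC12-/- 16.060
ΔCt(wild-type) = 30.580 − 14.920 = 15.660
ΔCt(MYC12-/-) = 26.170 − 16.060 = 10.110
ΔΔCt = 10.110 − 15.660 = -5.550
Fold change = 2^(−(-5.550)) = 2^5.550 = 46.8507

46.851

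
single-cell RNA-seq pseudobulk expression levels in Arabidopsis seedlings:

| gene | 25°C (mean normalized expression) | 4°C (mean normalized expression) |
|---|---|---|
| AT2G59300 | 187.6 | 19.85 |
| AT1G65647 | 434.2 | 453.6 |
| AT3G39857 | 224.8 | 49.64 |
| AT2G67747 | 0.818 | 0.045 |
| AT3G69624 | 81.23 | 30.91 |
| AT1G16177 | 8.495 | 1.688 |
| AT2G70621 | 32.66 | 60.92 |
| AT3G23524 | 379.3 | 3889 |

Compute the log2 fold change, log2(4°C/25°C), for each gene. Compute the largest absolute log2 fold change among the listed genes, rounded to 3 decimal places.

log2(19.85/187.6) = -3.240  (AT2G59300)
log2(453.6/434.2) = 0.063  (AT1G65647)
log2(49.64/224.8) = -2.179  (AT3G39857)
log2(0.045/0.818) = -4.184  (AT2G67747)
log2(30.91/81.23) = -1.394  (AT3G69624)
log2(1.688/8.495) = -2.331  (AT1G16177)
log2(60.92/32.66) = 0.899  (AT2G70621)
log2(3889/379.3) = 3.358  (AT3G23524)
The largest magnitude belongs to AT2G67747.

4.184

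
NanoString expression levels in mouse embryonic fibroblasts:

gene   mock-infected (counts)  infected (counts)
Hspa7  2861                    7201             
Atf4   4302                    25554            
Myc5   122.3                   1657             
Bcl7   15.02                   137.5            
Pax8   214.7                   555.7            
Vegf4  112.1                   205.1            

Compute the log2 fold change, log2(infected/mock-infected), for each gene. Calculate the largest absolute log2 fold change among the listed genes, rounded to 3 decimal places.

3.760

log2(7201/2861) = 1.332  (Hspa7)
log2(25554/4302) = 2.570  (Atf4)
log2(1657/122.3) = 3.760  (Myc5)
log2(137.5/15.02) = 3.194  (Bcl7)
log2(555.7/214.7) = 1.372  (Pax8)
log2(205.1/112.1) = 0.872  (Vegf4)
The largest magnitude belongs to Myc5.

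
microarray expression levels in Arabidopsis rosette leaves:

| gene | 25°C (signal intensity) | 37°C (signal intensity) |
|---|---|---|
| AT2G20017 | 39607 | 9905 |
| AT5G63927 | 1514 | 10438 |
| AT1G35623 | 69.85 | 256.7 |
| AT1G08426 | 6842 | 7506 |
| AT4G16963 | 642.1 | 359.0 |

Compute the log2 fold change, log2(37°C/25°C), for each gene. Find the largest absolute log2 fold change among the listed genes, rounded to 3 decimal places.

2.785

log2(9905/39607) = -2.000  (AT2G20017)
log2(10438/1514) = 2.785  (AT5G63927)
log2(256.7/69.85) = 1.878  (AT1G35623)
log2(7506/6842) = 0.134  (AT1G08426)
log2(359.0/642.1) = -0.839  (AT4G16963)
The largest magnitude belongs to AT5G63927.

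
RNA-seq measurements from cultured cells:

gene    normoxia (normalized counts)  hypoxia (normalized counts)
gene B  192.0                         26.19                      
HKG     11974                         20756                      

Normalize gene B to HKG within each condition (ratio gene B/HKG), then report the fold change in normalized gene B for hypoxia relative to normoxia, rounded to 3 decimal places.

0.079

gene B/HKG (normoxia) = 192.0 / 11974 = 0.016035
gene B/HKG (hypoxia) = 26.19 / 20756 = 0.0012618
Fold change = 0.0012618 / 0.016035 = 0.0787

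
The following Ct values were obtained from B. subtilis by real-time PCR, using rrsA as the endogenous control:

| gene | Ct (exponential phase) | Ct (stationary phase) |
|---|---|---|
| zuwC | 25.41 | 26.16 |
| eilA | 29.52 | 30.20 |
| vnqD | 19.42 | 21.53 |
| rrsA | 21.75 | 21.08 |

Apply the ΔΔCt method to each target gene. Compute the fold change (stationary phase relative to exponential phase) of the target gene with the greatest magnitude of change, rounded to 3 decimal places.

zuwC: ΔΔCt = (26.16−21.08) − (25.41−21.75) = 5.08 − 3.66 = 1.42; fold change = 2^-1.42 = 0.374
eilA: ΔΔCt = (30.20−21.08) − (29.52−21.75) = 9.12 − 7.77 = 1.35; fold change = 2^-1.35 = 0.392
vnqD: ΔΔCt = (21.53−21.08) − (19.42−21.75) = 0.45 − (-2.33) = 2.78; fold change = 2^-2.78 = 0.146
vnqD has the largest |ΔΔCt| = 2.78.

0.146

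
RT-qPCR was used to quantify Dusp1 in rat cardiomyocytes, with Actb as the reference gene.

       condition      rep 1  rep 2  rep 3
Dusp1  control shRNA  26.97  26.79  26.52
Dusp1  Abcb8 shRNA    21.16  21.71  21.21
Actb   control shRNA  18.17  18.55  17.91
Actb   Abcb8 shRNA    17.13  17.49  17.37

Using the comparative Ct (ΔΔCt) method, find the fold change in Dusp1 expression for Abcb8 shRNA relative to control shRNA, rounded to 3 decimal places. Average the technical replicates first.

22.943

Mean Ct: Dusp1 control shRNA 26.760; Dusp1 Abcb8 shRNA 21.360; Actb control shRNA 18.210; Actb Abcb8 shRNA 17.330
ΔCt(control shRNA) = 26.760 − 18.210 = 8.550
ΔCt(Abcb8 shRNA) = 21.360 − 17.330 = 4.030
ΔΔCt = 4.030 − 8.550 = -4.520
Fold change = 2^(−(-4.520)) = 2^4.520 = 22.9433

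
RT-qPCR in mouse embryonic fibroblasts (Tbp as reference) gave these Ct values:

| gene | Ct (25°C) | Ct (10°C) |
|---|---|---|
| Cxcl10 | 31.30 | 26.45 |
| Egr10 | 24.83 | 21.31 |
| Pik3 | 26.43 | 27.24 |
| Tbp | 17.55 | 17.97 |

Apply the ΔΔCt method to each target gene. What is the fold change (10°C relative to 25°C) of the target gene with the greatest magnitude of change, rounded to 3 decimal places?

Cxcl10: ΔΔCt = (26.45−17.97) − (31.30−17.55) = 8.48 − 13.75 = -5.27; fold change = 2^5.27 = 38.586
Egr10: ΔΔCt = (21.31−17.97) − (24.83−17.55) = 3.34 − 7.28 = -3.94; fold change = 2^3.94 = 15.348
Pik3: ΔΔCt = (27.24−17.97) − (26.43−17.55) = 9.27 − 8.88 = 0.39; fold change = 2^-0.39 = 0.763
Cxcl10 has the largest |ΔΔCt| = 5.27.

38.586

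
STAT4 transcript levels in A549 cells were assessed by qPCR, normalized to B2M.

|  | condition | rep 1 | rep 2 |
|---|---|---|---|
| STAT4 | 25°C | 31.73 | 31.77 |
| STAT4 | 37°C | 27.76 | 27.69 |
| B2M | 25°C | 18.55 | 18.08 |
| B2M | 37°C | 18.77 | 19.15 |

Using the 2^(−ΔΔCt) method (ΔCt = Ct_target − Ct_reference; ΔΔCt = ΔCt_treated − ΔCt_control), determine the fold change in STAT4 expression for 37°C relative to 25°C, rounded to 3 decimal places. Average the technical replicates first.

Mean Ct: STAT4 25°C 31.750; STAT4 37°C 27.725; B2M 25°C 18.315; B2M 37°C 18.960
ΔCt(25°C) = 31.750 − 18.315 = 13.435
ΔCt(37°C) = 27.725 − 18.960 = 8.765
ΔΔCt = 8.765 − 13.435 = -4.670
Fold change = 2^(−(-4.670)) = 2^4.670 = 25.4572

25.457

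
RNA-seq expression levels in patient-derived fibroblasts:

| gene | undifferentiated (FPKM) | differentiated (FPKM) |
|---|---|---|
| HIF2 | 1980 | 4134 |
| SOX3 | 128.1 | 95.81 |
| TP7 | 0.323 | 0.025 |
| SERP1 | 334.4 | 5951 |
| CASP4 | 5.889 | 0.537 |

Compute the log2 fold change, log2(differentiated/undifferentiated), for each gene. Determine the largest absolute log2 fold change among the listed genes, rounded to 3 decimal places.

log2(4134/1980) = 1.062  (HIF2)
log2(95.81/128.1) = -0.419  (SOX3)
log2(0.025/0.323) = -3.692  (TP7)
log2(5951/334.4) = 4.153  (SERP1)
log2(0.537/5.889) = -3.455  (CASP4)
The largest magnitude belongs to SERP1.

4.153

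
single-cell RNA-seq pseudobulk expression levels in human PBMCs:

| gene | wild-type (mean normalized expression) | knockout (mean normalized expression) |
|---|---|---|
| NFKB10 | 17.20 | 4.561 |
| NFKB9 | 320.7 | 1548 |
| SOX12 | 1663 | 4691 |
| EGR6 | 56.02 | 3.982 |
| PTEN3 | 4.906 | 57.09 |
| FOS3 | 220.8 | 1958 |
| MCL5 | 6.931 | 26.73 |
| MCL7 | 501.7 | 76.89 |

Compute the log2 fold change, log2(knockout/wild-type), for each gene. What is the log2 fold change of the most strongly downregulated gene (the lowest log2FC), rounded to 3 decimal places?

-3.814

log2(4.561/17.20) = -1.915  (NFKB10)
log2(1548/320.7) = 2.271  (NFKB9)
log2(4691/1663) = 1.496  (SOX12)
log2(3.982/56.02) = -3.814  (EGR6)
log2(57.09/4.906) = 3.541  (PTEN3)
log2(1958/220.8) = 3.149  (FOS3)
log2(26.73/6.931) = 1.947  (MCL5)
log2(76.89/501.7) = -2.706  (MCL7)
EGR6 is most strongly downregulated.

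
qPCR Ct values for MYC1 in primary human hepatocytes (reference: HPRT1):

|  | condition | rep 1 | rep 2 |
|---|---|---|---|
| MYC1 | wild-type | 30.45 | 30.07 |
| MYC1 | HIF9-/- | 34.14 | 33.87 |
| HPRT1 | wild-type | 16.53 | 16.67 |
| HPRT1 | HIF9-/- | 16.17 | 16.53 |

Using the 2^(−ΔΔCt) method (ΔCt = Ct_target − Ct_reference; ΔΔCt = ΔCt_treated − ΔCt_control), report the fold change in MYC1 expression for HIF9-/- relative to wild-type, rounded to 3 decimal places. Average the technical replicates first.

0.063

Mean Ct: MYC1 wild-type 30.260; MYC1 HIF9-/- 34.005; HPRT1 wild-type 16.600; HPRT1 HIF9-/- 16.350
ΔCt(wild-type) = 30.260 − 16.600 = 13.660
ΔCt(HIF9-/-) = 34.005 − 16.350 = 17.655
ΔΔCt = 17.655 − 13.660 = 3.995
Fold change = 2^(−3.995) = 0.0627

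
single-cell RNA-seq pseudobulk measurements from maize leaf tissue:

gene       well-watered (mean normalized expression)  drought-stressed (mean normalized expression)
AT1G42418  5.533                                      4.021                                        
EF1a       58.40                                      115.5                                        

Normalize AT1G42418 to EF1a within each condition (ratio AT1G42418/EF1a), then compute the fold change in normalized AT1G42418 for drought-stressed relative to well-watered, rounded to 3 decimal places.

0.367

AT1G42418/EF1a (well-watered) = 5.533 / 58.40 = 0.094743
AT1G42418/EF1a (drought-stressed) = 4.021 / 115.5 = 0.034814
Fold change = 0.034814 / 0.094743 = 0.3675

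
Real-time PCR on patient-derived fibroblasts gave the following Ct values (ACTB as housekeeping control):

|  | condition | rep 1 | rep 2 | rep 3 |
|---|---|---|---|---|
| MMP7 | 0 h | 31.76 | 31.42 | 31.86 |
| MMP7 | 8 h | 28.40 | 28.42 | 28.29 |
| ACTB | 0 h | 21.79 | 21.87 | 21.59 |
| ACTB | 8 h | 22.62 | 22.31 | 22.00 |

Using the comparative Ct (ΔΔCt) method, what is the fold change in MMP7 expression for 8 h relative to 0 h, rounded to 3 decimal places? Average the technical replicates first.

Mean Ct: MMP7 0 h 31.680; MMP7 8 h 28.370; ACTB 0 h 21.750; ACTB 8 h 22.310
ΔCt(0 h) = 31.680 − 21.750 = 9.930
ΔCt(8 h) = 28.370 − 22.310 = 6.060
ΔΔCt = 6.060 − 9.930 = -3.870
Fold change = 2^(−(-3.870)) = 2^3.870 = 14.6213

14.621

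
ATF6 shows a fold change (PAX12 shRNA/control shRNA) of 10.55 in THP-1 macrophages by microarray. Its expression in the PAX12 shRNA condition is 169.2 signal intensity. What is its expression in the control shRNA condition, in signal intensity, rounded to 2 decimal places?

16.04

control shRNA expression = 169.2 / 10.55 = 16.04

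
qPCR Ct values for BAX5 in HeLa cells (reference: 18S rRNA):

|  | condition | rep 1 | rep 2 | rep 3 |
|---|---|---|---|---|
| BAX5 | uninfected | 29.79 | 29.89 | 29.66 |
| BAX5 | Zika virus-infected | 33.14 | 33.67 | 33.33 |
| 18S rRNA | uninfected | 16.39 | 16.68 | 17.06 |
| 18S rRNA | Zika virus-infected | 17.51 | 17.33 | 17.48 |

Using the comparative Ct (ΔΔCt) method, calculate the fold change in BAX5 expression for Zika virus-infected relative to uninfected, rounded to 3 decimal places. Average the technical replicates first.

Mean Ct: BAX5 uninfected 29.780; BAX5 Zika virus-infected 33.380; 18S rRNA uninfected 16.710; 18S rRNA Zika virus-infected 17.440
ΔCt(uninfected) = 29.780 − 16.710 = 13.070
ΔCt(Zika virus-infected) = 33.380 − 17.440 = 15.940
ΔΔCt = 15.940 − 13.070 = 2.870
Fold change = 2^(−2.870) = 0.1368

0.137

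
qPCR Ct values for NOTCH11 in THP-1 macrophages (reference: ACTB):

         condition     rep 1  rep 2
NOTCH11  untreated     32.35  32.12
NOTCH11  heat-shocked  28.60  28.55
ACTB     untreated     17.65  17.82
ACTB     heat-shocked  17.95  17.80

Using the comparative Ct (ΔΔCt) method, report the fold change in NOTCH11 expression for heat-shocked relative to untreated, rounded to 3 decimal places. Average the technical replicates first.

Mean Ct: NOTCH11 untreated 32.235; NOTCH11 heat-shocked 28.575; ACTB untreated 17.735; ACTB heat-shocked 17.875
ΔCt(untreated) = 32.235 − 17.735 = 14.500
ΔCt(heat-shocked) = 28.575 − 17.875 = 10.700
ΔΔCt = 10.700 − 14.500 = -3.800
Fold change = 2^(−(-3.800)) = 2^3.800 = 13.9288

13.929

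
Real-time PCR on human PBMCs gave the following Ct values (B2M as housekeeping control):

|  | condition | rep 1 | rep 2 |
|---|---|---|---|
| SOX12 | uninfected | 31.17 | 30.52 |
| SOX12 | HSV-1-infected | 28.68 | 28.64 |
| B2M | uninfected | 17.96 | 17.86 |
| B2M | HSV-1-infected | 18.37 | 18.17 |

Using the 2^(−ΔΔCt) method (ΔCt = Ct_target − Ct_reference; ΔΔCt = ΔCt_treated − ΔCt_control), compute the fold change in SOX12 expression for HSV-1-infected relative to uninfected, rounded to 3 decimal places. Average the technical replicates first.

Mean Ct: SOX12 uninfected 30.845; SOX12 HSV-1-infected 28.660; B2M uninfected 17.910; B2M HSV-1-infected 18.270
ΔCt(uninfected) = 30.845 − 17.910 = 12.935
ΔCt(HSV-1-infected) = 28.660 − 18.270 = 10.390
ΔΔCt = 10.390 − 12.935 = -2.545
Fold change = 2^(−(-2.545)) = 2^2.545 = 5.8361

5.836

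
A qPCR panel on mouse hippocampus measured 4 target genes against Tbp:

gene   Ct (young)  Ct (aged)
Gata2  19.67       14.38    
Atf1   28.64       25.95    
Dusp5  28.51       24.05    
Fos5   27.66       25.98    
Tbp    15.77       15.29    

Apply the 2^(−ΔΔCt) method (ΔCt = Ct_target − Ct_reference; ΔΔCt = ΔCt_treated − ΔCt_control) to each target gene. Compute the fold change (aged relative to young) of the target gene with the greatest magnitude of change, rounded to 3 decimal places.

28.051

Gata2: ΔΔCt = (14.38−15.29) − (19.67−15.77) = -0.91 − 3.90 = -4.81; fold change = 2^4.81 = 28.051
Atf1: ΔΔCt = (25.95−15.29) − (28.64−15.77) = 10.66 − 12.87 = -2.21; fold change = 2^2.21 = 4.627
Dusp5: ΔΔCt = (24.05−15.29) − (28.51−15.77) = 8.76 − 12.74 = -3.98; fold change = 2^3.98 = 15.780
Fos5: ΔΔCt = (25.98−15.29) − (27.66−15.77) = 10.69 − 11.89 = -1.20; fold change = 2^1.20 = 2.297
Gata2 has the largest |ΔΔCt| = 4.81.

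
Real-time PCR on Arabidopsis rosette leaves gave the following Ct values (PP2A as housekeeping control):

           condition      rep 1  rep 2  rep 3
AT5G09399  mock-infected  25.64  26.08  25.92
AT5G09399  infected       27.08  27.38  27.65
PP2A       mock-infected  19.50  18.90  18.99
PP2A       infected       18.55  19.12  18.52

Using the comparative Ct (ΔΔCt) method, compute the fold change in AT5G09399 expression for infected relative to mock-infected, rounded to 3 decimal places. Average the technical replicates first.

Mean Ct: AT5G09399 mock-infected 25.880; AT5G09399 infected 27.370; PP2A mock-infected 19.130; PP2A infected 18.730
ΔCt(mock-infected) = 25.880 − 19.130 = 6.750
ΔCt(infected) = 27.370 − 18.730 = 8.640
ΔΔCt = 8.640 − 6.750 = 1.890
Fold change = 2^(−1.890) = 0.2698

0.270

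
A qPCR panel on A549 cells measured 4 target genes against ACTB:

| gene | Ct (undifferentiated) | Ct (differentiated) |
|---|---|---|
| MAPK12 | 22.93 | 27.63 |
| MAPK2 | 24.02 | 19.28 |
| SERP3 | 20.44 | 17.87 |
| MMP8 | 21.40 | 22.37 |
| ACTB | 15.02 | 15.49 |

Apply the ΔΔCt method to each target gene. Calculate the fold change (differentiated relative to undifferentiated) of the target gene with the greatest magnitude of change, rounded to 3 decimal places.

37.014

MAPK12: ΔΔCt = (27.63−15.49) − (22.93−15.02) = 12.14 − 7.91 = 4.23; fold change = 2^-4.23 = 0.053
MAPK2: ΔΔCt = (19.28−15.49) − (24.02−15.02) = 3.79 − 9.00 = -5.21; fold change = 2^5.21 = 37.014
SERP3: ΔΔCt = (17.87−15.49) − (20.44−15.02) = 2.38 − 5.42 = -3.04; fold change = 2^3.04 = 8.225
MMP8: ΔΔCt = (22.37−15.49) − (21.40−15.02) = 6.88 − 6.38 = 0.50; fold change = 2^-0.50 = 0.707
MAPK2 has the largest |ΔΔCt| = 5.21.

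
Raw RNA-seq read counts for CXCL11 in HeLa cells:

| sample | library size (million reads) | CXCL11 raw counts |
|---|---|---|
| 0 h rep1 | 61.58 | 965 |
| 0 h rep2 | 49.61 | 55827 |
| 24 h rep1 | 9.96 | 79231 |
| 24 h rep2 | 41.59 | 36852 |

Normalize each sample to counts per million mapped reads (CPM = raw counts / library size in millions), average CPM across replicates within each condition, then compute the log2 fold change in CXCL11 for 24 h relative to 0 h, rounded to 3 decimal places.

2.954

CPM(0 h rep1) = 965 / 61.58 = 15.6707
CPM(0 h rep2) = 55827 / 49.61 = 1125.3175
CPM(24 h rep1) = 79231 / 9.96 = 7954.9197
CPM(24 h rep2) = 36852 / 41.59 = 886.0784
mean CPM(0 h) = 570.4941; mean CPM(24 h) = 4420.4990
Fold change = 4420.4990 / 570.4941 = 7.74855
log2(7.74855) = 2.9539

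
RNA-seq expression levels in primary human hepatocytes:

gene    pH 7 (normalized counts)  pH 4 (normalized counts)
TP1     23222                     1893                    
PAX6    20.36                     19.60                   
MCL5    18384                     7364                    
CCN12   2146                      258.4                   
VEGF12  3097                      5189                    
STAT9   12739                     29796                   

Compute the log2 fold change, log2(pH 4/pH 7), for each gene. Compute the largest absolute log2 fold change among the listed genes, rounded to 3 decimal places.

log2(1893/23222) = -3.617  (TP1)
log2(19.60/20.36) = -0.055  (PAX6)
log2(7364/18384) = -1.320  (MCL5)
log2(258.4/2146) = -3.054  (CCN12)
log2(5189/3097) = 0.745  (VEGF12)
log2(29796/12739) = 1.226  (STAT9)
The largest magnitude belongs to TP1.

3.617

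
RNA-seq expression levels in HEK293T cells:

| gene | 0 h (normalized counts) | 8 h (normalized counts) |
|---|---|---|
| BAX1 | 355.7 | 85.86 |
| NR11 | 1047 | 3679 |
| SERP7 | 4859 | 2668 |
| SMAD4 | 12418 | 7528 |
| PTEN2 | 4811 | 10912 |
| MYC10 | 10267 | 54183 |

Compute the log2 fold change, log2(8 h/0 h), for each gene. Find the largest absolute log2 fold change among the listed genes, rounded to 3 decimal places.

2.400

log2(85.86/355.7) = -2.051  (BAX1)
log2(3679/1047) = 1.813  (NR11)
log2(2668/4859) = -0.865  (SERP7)
log2(7528/12418) = -0.722  (SMAD4)
log2(10912/4811) = 1.182  (PTEN2)
log2(54183/10267) = 2.400  (MYC10)
The largest magnitude belongs to MYC10.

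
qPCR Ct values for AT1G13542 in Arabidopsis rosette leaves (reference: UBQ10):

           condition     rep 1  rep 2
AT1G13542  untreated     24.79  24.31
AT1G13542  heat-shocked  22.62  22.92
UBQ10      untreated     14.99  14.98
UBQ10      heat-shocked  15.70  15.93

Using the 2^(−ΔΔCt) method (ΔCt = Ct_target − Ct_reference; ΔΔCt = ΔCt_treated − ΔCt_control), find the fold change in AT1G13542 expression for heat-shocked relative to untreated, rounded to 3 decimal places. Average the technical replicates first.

6.105

Mean Ct: AT1G13542 untreated 24.550; AT1G13542 heat-shocked 22.770; UBQ10 untreated 14.985; UBQ10 heat-shocked 15.815
ΔCt(untreated) = 24.550 − 14.985 = 9.565
ΔCt(heat-shocked) = 22.770 − 15.815 = 6.955
ΔΔCt = 6.955 − 9.565 = -2.610
Fold change = 2^(−(-2.610)) = 2^2.610 = 6.1050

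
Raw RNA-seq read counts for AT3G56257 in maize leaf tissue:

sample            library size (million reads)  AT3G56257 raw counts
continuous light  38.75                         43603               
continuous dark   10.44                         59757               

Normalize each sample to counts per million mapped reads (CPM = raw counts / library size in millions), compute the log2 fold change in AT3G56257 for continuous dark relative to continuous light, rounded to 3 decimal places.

2.347

CPM(continuous light) = 43603 / 38.75 = 1125.2387
CPM(continuous dark) = 59757 / 10.44 = 5723.8506
Fold change = 5723.8506 / 1125.2387 = 5.08679
log2(5.08679) = 2.3468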